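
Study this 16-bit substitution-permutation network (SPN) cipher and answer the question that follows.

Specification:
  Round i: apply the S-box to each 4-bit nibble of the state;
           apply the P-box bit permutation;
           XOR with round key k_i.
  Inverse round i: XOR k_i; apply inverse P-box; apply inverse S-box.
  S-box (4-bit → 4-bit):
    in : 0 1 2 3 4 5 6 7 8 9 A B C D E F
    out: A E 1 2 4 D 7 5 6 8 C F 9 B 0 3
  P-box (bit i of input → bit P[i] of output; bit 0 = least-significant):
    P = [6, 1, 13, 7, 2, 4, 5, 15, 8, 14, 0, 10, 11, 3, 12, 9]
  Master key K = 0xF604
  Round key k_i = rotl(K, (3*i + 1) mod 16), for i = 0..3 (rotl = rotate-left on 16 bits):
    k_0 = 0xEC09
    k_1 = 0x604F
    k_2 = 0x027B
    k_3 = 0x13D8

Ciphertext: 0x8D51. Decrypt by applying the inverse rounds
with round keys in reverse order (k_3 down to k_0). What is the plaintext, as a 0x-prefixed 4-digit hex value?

s_0 = ciphertext = 0x8D51
s_1 = InvRound(s_0, k_3) = 0xBA99
s_2 = InvRound(s_1, k_2) = 0x7EAB
s_3 = InvRound(s_2, k_1) = 0x597C
s_4 = InvRound(s_3, k_0) = 0x45B7

0x45B7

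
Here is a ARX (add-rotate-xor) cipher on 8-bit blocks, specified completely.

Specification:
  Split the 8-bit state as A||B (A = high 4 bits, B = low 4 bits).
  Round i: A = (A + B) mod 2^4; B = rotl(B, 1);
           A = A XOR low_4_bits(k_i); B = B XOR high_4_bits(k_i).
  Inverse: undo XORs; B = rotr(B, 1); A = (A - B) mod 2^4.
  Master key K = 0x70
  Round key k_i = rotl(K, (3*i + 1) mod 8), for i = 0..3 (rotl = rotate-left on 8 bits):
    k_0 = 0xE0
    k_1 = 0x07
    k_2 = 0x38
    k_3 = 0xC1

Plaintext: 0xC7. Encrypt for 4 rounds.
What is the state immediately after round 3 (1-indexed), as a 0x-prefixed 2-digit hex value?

0xC3

s_0 = plaintext = 0xC7
s_1 = Round(s_0, k_0) = 0x30
s_2 = Round(s_1, k_1) = 0x40
s_3 = Round(s_2, k_2) = 0xC3
s_4 = Round(s_3, k_3) = 0xEA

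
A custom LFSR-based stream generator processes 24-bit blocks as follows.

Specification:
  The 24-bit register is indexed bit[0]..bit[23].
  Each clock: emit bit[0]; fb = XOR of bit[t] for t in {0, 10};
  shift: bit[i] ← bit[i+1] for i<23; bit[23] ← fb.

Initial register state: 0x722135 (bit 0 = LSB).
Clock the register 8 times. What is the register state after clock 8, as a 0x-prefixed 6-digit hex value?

0xBD7221

reg_0 = 0x722135
clock 1: out=1, reg = 0xB9109A
clock 2: out=0, reg = 0x5C884D
clock 3: out=1, reg = 0xAE4426
clock 4: out=0, reg = 0xD72213
clock 5: out=1, reg = 0xEB9109
clock 6: out=1, reg = 0xF5C884
clock 7: out=0, reg = 0x7AE442
clock 8: out=0, reg = 0xBD7221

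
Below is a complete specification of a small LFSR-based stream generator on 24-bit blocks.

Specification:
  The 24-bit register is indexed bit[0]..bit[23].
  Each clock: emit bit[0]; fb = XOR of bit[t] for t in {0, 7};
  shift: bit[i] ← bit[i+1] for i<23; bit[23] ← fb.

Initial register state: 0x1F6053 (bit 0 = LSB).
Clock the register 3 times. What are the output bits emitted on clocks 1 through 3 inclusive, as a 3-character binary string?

110

reg_0 = 0x1F6053
clock 1: out=1, reg = 0x8FB029
clock 2: out=1, reg = 0xC7D814
clock 3: out=0, reg = 0x63EC0A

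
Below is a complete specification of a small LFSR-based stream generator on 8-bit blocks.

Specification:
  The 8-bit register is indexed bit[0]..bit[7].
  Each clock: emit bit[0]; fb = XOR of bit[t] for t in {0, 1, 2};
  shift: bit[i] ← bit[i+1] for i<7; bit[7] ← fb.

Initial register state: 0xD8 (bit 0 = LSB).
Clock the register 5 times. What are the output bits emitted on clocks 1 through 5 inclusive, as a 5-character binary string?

00011

reg_0 = 0xD8
clock 1: out=0, reg = 0x6C
clock 2: out=0, reg = 0xB6
clock 3: out=0, reg = 0x5B
clock 4: out=1, reg = 0x2D
clock 5: out=1, reg = 0x16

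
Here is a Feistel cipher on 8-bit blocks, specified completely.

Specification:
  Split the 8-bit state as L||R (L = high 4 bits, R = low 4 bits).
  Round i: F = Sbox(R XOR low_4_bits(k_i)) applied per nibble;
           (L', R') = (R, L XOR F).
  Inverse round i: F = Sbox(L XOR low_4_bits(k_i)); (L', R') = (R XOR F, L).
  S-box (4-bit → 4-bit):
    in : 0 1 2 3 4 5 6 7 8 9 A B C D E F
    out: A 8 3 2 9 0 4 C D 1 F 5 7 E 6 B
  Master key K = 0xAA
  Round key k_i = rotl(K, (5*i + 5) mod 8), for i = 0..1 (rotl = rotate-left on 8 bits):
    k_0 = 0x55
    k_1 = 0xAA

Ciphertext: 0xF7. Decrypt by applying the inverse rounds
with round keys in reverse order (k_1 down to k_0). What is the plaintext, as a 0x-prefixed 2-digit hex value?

s_0 = ciphertext = 0xF7
s_1 = InvRound(s_0, k_1) = 0x7F
s_2 = InvRound(s_1, k_0) = 0xC7

0xC7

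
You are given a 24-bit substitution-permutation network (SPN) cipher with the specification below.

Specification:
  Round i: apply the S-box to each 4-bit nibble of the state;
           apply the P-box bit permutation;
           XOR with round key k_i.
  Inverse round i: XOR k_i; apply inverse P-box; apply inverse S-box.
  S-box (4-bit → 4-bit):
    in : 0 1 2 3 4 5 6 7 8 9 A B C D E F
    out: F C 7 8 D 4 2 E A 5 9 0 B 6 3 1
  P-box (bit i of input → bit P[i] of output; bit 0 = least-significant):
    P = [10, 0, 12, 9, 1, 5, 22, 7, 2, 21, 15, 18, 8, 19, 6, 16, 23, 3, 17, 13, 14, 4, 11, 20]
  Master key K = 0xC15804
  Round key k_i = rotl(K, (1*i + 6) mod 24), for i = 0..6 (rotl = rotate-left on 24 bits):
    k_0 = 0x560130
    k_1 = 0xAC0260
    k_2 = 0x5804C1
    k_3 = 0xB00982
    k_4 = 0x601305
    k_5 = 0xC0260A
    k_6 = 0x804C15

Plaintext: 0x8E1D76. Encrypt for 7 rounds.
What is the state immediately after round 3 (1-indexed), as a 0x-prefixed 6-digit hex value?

s_0 = plaintext = 0x8E1D76
s_1 = Round(s_0, k_0) = 0xA781C9
s_2 = Round(s_1, k_1) = 0xB3F6CA
s_3 = Round(s_2, k_2) = 0x782363
s_4 = Round(s_3, k_3) = 0xAC22FA
s_5 = Round(s_4, k_4) = 0xD8F44B
s_6 = Round(s_5, k_5) = 0x848F94
s_7 = Round(s_6, k_6) = 0x5B7A03

0x782363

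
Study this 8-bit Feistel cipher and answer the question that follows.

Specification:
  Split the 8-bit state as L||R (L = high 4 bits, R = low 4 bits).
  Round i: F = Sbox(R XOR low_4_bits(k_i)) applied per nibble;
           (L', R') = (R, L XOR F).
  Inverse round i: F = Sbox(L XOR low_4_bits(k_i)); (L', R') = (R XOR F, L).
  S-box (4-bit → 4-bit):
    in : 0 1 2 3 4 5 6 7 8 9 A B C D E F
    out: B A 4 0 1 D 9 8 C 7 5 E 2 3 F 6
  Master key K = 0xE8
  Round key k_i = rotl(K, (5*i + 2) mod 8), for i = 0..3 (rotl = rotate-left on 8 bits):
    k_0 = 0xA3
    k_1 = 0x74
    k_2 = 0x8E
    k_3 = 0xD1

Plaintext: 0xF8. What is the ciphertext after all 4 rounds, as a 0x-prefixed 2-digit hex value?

s_0 = plaintext = 0xF8
s_1 = Round(s_0, k_0) = 0x81
s_2 = Round(s_1, k_1) = 0x15
s_3 = Round(s_2, k_2) = 0x5F
s_4 = Round(s_3, k_3) = 0xFA

0xFA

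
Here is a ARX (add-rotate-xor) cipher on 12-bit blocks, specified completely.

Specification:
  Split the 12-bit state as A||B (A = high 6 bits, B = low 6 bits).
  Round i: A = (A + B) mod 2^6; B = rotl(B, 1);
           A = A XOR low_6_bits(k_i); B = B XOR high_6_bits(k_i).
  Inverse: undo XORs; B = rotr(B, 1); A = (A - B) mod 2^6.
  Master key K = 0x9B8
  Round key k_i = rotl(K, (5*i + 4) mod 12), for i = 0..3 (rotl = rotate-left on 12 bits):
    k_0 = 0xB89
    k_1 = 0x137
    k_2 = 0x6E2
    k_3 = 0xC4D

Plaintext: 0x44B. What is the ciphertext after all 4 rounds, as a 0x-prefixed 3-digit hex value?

0xC10

s_0 = plaintext = 0x44B
s_1 = Round(s_0, k_0) = 0x578
s_2 = Round(s_1, k_1) = 0xEB5
s_3 = Round(s_2, k_2) = 0x370
s_4 = Round(s_3, k_3) = 0xC10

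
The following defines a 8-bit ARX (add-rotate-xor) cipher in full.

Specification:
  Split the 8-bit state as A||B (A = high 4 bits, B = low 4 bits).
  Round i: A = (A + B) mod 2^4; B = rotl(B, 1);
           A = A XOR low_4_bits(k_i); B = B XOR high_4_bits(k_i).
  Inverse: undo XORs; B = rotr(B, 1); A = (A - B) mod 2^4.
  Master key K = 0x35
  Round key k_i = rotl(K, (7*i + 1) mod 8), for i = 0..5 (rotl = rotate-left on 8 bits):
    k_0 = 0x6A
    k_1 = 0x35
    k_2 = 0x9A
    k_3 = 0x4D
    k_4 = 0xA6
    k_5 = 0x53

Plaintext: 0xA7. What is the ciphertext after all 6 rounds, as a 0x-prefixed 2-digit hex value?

s_0 = plaintext = 0xA7
s_1 = Round(s_0, k_0) = 0xB8
s_2 = Round(s_1, k_1) = 0x62
s_3 = Round(s_2, k_2) = 0x2D
s_4 = Round(s_3, k_3) = 0x2F
s_5 = Round(s_4, k_4) = 0x75
s_6 = Round(s_5, k_5) = 0xFF

0xFF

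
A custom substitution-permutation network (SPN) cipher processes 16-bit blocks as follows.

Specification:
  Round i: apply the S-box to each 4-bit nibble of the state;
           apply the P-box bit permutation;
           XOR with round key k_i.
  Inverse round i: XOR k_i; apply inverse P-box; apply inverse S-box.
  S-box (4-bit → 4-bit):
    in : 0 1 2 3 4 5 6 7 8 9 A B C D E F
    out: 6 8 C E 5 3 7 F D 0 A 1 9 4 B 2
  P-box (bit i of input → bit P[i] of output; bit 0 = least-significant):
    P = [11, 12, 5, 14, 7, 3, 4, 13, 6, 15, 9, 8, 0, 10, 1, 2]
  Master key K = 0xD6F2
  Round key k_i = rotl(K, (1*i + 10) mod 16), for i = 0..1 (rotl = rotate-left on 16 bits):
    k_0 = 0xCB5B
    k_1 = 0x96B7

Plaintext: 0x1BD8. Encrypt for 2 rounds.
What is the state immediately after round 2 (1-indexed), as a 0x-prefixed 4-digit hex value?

0x25A0

s_0 = plaintext = 0x1BD8
s_1 = Round(s_0, k_0) = 0x832F
s_2 = Round(s_1, k_1) = 0x25A0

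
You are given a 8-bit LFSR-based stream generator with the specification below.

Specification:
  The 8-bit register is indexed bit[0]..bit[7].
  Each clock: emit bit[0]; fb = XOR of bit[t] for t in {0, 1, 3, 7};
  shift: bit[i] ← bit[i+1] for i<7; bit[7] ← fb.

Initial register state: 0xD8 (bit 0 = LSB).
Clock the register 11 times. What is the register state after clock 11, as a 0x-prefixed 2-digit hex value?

0x8B

reg_0 = 0xD8
clock 1: out=0, reg = 0x6C
clock 2: out=0, reg = 0xB6
clock 3: out=0, reg = 0x5B
clock 4: out=1, reg = 0xAD
clock 5: out=1, reg = 0xD6
clock 6: out=0, reg = 0x6B
clock 7: out=1, reg = 0xB5
clock 8: out=1, reg = 0x5A
clock 9: out=0, reg = 0x2D
clock 10: out=1, reg = 0x16
clock 11: out=0, reg = 0x8B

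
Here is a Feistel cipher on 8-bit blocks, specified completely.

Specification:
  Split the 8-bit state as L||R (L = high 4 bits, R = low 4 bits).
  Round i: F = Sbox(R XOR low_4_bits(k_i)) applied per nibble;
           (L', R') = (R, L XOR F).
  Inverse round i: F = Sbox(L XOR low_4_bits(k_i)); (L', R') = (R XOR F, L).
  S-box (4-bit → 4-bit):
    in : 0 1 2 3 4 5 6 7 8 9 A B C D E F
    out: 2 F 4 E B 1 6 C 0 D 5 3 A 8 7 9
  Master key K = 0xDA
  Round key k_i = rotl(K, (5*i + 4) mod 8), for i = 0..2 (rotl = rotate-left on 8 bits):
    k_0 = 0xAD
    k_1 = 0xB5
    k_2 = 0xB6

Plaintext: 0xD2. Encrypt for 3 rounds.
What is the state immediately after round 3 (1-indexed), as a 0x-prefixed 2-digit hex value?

s_0 = plaintext = 0xD2
s_1 = Round(s_0, k_0) = 0x24
s_2 = Round(s_1, k_1) = 0x4D
s_3 = Round(s_2, k_2) = 0xD7

0xD7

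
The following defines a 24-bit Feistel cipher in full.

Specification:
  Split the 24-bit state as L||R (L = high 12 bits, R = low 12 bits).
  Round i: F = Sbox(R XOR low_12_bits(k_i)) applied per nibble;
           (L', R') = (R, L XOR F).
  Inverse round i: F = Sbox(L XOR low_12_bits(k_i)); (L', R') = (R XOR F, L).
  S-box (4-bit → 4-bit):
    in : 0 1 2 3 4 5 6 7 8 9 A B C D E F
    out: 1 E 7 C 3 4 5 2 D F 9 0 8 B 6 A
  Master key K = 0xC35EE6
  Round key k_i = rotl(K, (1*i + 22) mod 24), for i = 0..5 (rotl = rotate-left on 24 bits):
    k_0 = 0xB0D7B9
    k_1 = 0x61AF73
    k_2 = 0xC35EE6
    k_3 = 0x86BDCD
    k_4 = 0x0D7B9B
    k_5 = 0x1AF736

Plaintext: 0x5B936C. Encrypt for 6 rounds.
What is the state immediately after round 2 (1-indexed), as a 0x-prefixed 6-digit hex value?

0x60DC4A

s_0 = plaintext = 0x5B936C
s_1 = Round(s_0, k_0) = 0x36C60D
s_2 = Round(s_1, k_1) = 0x60DC4A
s_3 = Round(s_2, k_2) = 0xC4A195
s_4 = Round(s_3, k_3) = 0x195407
s_5 = Round(s_4, k_4) = 0x407B6D
s_6 = Round(s_5, k_5) = 0xB6DC47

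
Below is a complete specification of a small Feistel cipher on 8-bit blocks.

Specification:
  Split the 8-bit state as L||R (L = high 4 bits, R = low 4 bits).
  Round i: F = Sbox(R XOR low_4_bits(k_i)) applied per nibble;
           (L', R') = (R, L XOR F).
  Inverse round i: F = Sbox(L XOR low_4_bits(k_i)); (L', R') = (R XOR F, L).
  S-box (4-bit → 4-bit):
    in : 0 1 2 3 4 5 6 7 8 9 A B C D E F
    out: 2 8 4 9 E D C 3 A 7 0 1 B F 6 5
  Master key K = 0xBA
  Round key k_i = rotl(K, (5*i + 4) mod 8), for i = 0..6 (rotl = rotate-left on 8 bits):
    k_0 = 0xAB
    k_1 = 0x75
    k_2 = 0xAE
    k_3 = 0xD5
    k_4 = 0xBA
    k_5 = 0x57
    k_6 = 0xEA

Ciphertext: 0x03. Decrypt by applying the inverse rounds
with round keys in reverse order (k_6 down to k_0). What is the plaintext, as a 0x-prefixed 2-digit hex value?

s_0 = ciphertext = 0x03
s_1 = InvRound(s_0, k_6) = 0x30
s_2 = InvRound(s_1, k_5) = 0xE3
s_3 = InvRound(s_2, k_4) = 0xDE
s_4 = InvRound(s_3, k_3) = 0x4D
s_5 = InvRound(s_4, k_2) = 0xD4
s_6 = InvRound(s_5, k_1) = 0xED
s_7 = InvRound(s_6, k_0) = 0x0E

0x0E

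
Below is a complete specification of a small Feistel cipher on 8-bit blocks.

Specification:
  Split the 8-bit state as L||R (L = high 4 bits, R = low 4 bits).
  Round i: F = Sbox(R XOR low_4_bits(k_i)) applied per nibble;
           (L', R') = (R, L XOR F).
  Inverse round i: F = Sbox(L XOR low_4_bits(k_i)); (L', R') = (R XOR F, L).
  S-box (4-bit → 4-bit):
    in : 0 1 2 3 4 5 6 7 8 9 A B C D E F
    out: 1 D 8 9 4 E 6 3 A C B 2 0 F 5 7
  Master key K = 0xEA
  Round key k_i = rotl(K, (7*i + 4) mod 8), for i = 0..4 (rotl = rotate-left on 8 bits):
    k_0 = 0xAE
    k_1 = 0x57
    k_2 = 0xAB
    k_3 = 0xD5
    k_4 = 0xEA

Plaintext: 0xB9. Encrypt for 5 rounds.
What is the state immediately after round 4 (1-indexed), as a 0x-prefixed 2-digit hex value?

s_0 = plaintext = 0xB9
s_1 = Round(s_0, k_0) = 0x98
s_2 = Round(s_1, k_1) = 0x8E
s_3 = Round(s_2, k_2) = 0xE6
s_4 = Round(s_3, k_3) = 0x67
s_5 = Round(s_4, k_4) = 0x79

0x67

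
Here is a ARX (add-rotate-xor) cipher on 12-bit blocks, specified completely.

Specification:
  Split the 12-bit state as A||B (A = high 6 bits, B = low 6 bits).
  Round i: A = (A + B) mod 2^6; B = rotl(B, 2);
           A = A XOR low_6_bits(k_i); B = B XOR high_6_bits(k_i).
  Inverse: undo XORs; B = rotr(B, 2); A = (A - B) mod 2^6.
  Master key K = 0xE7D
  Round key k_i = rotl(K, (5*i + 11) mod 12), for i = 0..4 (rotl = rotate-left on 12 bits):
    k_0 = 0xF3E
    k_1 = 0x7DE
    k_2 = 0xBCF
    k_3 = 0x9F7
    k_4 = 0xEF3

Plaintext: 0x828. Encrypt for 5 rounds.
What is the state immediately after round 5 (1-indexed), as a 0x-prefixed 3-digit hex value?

s_0 = plaintext = 0x828
s_1 = Round(s_0, k_0) = 0xD9E
s_2 = Round(s_1, k_1) = 0x2A6
s_3 = Round(s_2, k_2) = 0xFF5
s_4 = Round(s_3, k_3) = 0x0F0
s_5 = Round(s_4, k_4) = 0x038

0x038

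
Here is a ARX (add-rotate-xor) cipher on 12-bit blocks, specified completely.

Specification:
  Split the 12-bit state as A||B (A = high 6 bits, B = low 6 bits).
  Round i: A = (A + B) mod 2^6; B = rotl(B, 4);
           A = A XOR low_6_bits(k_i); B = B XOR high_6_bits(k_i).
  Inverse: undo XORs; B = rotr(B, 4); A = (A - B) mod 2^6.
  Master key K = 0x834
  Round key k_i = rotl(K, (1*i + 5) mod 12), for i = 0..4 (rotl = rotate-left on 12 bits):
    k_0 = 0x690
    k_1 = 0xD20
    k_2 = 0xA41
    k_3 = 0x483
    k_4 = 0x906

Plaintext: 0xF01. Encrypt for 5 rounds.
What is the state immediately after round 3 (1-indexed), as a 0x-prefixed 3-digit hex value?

0xB0C

s_0 = plaintext = 0xF01
s_1 = Round(s_0, k_0) = 0xB4A
s_2 = Round(s_1, k_1) = 0x5D6
s_3 = Round(s_2, k_2) = 0xB0C
s_4 = Round(s_3, k_3) = 0xED1
s_5 = Round(s_4, k_4) = 0x2B0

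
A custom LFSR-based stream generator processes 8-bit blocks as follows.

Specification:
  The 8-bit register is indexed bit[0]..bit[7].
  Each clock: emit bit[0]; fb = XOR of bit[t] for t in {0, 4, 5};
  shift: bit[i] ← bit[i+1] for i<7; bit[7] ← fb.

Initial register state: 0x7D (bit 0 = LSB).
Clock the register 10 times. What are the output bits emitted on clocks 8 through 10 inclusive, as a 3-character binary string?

reg_0 = 0x7D
clock 1: out=1, reg = 0xBE
clock 2: out=0, reg = 0x5F
clock 3: out=1, reg = 0x2F
clock 4: out=1, reg = 0x17
clock 5: out=1, reg = 0x0B
clock 6: out=1, reg = 0x85
clock 7: out=1, reg = 0xC2
clock 8: out=0, reg = 0x61
clock 9: out=1, reg = 0x30
clock 10: out=0, reg = 0x18

010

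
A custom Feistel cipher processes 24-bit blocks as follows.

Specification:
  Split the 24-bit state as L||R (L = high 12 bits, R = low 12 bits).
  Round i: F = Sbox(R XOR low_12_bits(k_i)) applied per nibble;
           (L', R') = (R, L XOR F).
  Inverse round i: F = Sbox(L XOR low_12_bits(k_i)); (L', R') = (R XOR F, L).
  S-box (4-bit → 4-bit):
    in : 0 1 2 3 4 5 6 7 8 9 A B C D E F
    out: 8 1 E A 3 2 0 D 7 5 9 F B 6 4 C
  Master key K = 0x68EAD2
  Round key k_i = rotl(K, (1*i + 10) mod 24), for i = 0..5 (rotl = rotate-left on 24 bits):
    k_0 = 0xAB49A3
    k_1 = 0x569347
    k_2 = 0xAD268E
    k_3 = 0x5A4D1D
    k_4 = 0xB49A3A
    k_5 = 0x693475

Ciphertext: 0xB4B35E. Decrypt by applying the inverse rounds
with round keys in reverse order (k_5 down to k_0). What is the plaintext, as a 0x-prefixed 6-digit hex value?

s_0 = ciphertext = 0xB4B35E
s_1 = InvRound(s_0, k_5) = 0xFFAB4B
s_2 = InvRound(s_1, k_4) = 0x9F3FFA
s_3 = InvRound(s_2, k_3) = 0xCBE9F3
s_4 = InvRound(s_3, k_2) = 0x05BCBE
s_5 = InvRound(s_4, k_1) = 0x6A505B
s_6 = InvRound(s_5, k_0) = 0xCDB6A5

0xCDB6A5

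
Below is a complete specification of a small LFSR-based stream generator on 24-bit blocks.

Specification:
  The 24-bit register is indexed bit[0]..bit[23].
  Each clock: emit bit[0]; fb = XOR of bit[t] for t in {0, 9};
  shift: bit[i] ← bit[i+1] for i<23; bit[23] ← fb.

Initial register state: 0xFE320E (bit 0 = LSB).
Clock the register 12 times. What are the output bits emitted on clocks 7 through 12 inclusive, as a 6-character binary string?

000100

reg_0 = 0xFE320E
clock 1: out=0, reg = 0xFF1907
clock 2: out=1, reg = 0xFF8C83
clock 3: out=1, reg = 0xFFC641
clock 4: out=1, reg = 0x7FE320
clock 5: out=0, reg = 0xBFF190
clock 6: out=0, reg = 0x5FF8C8
clock 7: out=0, reg = 0x2FFC64
clock 8: out=0, reg = 0x17FE32
clock 9: out=0, reg = 0x8BFF19
clock 10: out=1, reg = 0x45FF8C
clock 11: out=0, reg = 0xA2FFC6
clock 12: out=0, reg = 0xD17FE3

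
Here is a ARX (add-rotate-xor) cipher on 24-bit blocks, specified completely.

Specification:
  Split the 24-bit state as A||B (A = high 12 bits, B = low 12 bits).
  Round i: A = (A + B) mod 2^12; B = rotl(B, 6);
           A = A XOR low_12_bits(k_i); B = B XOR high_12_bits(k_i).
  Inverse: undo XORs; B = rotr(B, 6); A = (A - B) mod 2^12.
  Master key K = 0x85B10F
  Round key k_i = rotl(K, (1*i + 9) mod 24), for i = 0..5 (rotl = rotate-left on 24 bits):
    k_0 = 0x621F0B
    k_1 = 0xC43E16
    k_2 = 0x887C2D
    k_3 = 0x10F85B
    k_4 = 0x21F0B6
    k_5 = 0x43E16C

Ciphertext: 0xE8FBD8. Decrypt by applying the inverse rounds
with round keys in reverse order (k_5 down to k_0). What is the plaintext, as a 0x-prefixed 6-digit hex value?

0xB40CD8

s_0 = ciphertext = 0xE8FBD8
s_1 = InvRound(s_0, k_5) = 0x6249BF
s_2 = InvRound(s_1, k_4) = 0xE6482E
s_3 = InvRound(s_2, k_3) = 0xDDB864
s_4 = InvRound(s_3, k_2) = 0x9338C3
s_5 = InvRound(s_4, k_1) = 0x713012
s_6 = InvRound(s_5, k_0) = 0xB40CD8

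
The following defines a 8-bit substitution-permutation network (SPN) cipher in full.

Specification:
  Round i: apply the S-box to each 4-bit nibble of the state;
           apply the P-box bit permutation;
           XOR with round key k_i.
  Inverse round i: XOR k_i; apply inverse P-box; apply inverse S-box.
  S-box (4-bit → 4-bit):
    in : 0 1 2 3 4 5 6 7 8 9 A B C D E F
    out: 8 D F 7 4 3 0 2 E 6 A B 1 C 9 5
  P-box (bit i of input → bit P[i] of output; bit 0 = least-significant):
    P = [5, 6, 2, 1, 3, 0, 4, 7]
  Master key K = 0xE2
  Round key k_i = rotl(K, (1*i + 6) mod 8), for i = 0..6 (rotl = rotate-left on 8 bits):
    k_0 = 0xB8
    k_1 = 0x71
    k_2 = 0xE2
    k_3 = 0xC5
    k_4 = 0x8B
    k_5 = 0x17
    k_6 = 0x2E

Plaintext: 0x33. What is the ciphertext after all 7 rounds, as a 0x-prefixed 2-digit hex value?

0xE1

s_0 = plaintext = 0x33
s_1 = Round(s_0, k_0) = 0xC5
s_2 = Round(s_1, k_1) = 0x19
s_3 = Round(s_2, k_2) = 0x3E
s_4 = Round(s_3, k_3) = 0xFE
s_5 = Round(s_4, k_4) = 0xB1
s_6 = Round(s_5, k_5) = 0xB8
s_7 = Round(s_6, k_6) = 0xE1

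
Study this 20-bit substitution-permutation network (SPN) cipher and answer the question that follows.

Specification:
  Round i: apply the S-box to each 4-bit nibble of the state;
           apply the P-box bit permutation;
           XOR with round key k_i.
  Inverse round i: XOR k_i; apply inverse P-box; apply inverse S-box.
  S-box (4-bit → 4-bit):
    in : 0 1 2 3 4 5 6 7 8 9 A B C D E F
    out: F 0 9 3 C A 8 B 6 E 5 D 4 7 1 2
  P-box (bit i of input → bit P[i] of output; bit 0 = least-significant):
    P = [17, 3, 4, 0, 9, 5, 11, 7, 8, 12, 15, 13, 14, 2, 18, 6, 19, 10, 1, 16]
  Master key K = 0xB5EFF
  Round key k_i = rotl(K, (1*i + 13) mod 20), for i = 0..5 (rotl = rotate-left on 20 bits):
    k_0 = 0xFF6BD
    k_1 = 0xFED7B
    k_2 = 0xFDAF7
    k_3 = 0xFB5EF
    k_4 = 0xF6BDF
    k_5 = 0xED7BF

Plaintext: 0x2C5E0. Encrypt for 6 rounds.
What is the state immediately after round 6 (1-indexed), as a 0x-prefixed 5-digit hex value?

0xB765C

s_0 = plaintext = 0x2C5E0
s_1 = Round(s_0, k_0) = 0x0C4A4
s_2 = Round(s_1, k_1) = 0x24368
s_3 = Round(s_2, k_2) = 0x2CB2F
s_4 = Round(s_3, k_3) = 0x21667
s_5 = Round(s_4, k_4) = 0x44B56
s_6 = Round(s_5, k_5) = 0xB765C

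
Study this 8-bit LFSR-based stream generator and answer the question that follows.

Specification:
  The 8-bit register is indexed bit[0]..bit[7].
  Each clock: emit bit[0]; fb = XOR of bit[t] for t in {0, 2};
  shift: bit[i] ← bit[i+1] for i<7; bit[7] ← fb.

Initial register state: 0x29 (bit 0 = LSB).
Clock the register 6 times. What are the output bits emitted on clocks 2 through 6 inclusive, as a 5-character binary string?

reg_0 = 0x29
clock 1: out=1, reg = 0x94
clock 2: out=0, reg = 0xCA
clock 3: out=0, reg = 0x65
clock 4: out=1, reg = 0x32
clock 5: out=0, reg = 0x19
clock 6: out=1, reg = 0x8C

00101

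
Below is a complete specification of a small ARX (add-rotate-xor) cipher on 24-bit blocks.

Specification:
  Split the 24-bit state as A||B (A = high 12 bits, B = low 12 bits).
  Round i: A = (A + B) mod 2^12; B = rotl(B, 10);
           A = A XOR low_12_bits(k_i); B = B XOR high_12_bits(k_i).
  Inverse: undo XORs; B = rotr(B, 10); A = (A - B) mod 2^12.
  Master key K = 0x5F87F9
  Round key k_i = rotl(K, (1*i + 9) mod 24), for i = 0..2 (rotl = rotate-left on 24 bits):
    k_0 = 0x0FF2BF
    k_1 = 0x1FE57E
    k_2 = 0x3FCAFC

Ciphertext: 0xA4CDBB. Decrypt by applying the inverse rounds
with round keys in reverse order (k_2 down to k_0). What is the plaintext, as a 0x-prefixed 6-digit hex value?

s_0 = ciphertext = 0xA4CDBB
s_1 = InvRound(s_0, k_2) = 0x79191F
s_2 = InvRound(s_1, k_1) = 0xF69386
s_3 = InvRound(s_2, k_0) = 0xFF2DE4

0xFF2DE4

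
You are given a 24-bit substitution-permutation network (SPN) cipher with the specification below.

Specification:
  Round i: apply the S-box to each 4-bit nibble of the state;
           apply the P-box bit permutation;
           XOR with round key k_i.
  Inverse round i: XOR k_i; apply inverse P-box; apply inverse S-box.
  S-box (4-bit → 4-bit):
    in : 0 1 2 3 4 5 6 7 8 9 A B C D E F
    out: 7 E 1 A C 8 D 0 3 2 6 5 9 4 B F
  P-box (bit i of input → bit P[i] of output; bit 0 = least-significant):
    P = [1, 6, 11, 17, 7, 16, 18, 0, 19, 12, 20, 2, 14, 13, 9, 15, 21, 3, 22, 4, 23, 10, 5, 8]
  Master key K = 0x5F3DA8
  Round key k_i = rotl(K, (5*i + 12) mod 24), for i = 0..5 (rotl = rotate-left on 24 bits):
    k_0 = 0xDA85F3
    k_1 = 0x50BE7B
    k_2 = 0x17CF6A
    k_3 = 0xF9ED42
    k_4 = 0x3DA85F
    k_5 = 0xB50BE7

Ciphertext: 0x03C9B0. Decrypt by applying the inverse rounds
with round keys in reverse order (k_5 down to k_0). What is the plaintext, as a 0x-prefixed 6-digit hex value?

0xADB321

s_0 = ciphertext = 0x03C9B0
s_1 = InvRound(s_0, k_5) = 0x2C644E
s_2 = InvRound(s_1, k_4) = 0x95CD3D
s_3 = InvRound(s_2, k_3) = 0xDF9C48
s_4 = InvRound(s_3, k_2) = 0x6DB872
s_5 = InvRound(s_4, k_1) = 0x98DB17
s_6 = InvRound(s_5, k_0) = 0xADB321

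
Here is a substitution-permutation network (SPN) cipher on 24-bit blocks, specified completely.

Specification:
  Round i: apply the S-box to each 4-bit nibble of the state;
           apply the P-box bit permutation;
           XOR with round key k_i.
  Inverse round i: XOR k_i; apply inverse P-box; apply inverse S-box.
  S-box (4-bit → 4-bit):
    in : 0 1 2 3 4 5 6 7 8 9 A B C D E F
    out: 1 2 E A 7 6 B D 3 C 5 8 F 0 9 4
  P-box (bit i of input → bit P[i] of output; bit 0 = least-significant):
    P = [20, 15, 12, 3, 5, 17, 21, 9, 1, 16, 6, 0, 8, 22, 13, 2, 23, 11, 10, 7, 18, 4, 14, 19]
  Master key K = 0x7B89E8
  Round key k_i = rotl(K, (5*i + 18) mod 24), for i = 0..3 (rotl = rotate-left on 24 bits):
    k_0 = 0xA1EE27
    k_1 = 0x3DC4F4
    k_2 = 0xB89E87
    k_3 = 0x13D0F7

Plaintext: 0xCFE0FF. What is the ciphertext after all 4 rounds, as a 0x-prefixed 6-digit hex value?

s_0 = plaintext = 0xCFE0FF
s_1 = Round(s_0, k_0) = 0x8DBB31
s_2 = Round(s_1, k_1) = 0x3B46E1
s_3 = Round(s_2, k_2) = 0xF13D34
s_4 = Round(s_3, k_3) = 0x410AF3

0x410AF3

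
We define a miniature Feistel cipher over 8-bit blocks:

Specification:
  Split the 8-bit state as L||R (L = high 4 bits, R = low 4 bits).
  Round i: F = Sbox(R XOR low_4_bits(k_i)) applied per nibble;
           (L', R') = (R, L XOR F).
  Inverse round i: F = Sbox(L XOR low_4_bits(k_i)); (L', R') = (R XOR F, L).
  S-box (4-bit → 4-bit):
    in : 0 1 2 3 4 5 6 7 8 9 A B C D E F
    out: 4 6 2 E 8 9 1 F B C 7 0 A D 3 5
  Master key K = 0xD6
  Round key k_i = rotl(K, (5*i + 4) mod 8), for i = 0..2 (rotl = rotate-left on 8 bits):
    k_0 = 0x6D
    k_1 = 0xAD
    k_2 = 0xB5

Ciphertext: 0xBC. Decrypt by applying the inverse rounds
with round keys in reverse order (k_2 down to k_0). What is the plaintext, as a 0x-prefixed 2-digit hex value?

s_0 = ciphertext = 0xBC
s_1 = InvRound(s_0, k_2) = 0xFB
s_2 = InvRound(s_1, k_1) = 0x9F
s_3 = InvRound(s_2, k_0) = 0x79

0x79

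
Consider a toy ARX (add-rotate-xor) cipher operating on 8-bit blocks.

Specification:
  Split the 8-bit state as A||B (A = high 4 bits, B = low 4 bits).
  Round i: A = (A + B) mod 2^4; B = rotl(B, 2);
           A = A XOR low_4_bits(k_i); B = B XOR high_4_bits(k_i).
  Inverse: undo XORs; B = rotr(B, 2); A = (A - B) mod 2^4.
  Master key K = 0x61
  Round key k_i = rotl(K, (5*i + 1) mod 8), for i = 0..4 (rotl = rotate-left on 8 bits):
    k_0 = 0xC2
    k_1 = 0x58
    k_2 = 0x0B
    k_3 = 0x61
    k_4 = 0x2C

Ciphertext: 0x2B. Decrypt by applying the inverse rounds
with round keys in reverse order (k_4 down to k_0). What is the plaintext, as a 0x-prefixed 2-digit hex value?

0x16

s_0 = ciphertext = 0x2B
s_1 = InvRound(s_0, k_4) = 0x86
s_2 = InvRound(s_1, k_3) = 0x90
s_3 = InvRound(s_2, k_2) = 0x20
s_4 = InvRound(s_3, k_1) = 0x55
s_5 = InvRound(s_4, k_0) = 0x16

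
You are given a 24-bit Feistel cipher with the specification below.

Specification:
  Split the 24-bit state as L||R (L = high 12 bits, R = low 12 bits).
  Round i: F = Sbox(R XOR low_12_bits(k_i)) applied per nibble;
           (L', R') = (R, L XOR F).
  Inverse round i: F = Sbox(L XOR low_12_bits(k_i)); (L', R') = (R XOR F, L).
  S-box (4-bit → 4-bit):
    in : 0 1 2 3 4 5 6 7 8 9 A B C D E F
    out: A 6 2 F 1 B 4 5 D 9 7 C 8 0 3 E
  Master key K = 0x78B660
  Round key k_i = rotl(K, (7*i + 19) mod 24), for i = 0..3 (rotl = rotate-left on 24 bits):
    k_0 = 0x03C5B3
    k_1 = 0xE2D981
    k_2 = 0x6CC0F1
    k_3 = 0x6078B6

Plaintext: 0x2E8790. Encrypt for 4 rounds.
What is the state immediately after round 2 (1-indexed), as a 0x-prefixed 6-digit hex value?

s_0 = plaintext = 0x2E8790
s_1 = Round(s_0, k_0) = 0x7900C7
s_2 = Round(s_1, k_1) = 0x0C7E84
s_3 = Round(s_2, k_2) = 0xE8439C
s_4 = Round(s_3, k_3) = 0x39C2A3

0x0C7E84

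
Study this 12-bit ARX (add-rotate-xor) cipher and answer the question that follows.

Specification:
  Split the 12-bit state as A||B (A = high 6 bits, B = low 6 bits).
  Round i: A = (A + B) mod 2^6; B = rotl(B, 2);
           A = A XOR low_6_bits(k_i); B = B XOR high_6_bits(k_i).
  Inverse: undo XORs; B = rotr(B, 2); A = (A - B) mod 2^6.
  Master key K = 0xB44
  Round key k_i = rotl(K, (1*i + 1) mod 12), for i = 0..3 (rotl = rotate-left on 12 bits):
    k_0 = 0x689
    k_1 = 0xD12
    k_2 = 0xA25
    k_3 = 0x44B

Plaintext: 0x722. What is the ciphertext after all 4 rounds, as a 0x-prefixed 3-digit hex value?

0x96E

s_0 = plaintext = 0x722
s_1 = Round(s_0, k_0) = 0xDD0
s_2 = Round(s_1, k_1) = 0x575
s_3 = Round(s_2, k_2) = 0xBFF
s_4 = Round(s_3, k_3) = 0x96E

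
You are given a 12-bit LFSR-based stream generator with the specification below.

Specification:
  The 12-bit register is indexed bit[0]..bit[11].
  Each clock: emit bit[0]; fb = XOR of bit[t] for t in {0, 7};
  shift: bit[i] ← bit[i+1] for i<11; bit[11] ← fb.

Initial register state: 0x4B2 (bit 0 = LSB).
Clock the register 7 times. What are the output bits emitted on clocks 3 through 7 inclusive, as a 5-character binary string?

reg_0 = 0x4B2
clock 1: out=0, reg = 0xA59
clock 2: out=1, reg = 0xD2C
clock 3: out=0, reg = 0x696
clock 4: out=0, reg = 0xB4B
clock 5: out=1, reg = 0xDA5
clock 6: out=1, reg = 0x6D2
clock 7: out=0, reg = 0xB69

00110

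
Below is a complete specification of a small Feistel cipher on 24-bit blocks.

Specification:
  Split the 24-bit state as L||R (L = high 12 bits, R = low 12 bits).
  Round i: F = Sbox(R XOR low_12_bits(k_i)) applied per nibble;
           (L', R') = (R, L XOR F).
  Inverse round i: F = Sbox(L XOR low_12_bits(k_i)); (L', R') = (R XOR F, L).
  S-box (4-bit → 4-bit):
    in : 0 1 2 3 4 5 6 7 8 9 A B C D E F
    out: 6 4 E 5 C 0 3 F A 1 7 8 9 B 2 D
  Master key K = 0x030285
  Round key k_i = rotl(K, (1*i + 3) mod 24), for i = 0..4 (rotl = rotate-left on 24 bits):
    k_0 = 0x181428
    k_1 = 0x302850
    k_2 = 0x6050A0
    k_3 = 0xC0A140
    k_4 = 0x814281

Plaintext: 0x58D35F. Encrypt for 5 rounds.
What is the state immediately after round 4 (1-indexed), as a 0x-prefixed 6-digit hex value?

s_0 = plaintext = 0x58D35F
s_1 = Round(s_0, k_0) = 0x35FA72
s_2 = Round(s_1, k_1) = 0xA72DB1
s_3 = Round(s_2, k_2) = 0xDB1136
s_4 = Round(s_3, k_3) = 0x136B42
s_5 = Round(s_4, k_4) = 0xB420A3

0x136B42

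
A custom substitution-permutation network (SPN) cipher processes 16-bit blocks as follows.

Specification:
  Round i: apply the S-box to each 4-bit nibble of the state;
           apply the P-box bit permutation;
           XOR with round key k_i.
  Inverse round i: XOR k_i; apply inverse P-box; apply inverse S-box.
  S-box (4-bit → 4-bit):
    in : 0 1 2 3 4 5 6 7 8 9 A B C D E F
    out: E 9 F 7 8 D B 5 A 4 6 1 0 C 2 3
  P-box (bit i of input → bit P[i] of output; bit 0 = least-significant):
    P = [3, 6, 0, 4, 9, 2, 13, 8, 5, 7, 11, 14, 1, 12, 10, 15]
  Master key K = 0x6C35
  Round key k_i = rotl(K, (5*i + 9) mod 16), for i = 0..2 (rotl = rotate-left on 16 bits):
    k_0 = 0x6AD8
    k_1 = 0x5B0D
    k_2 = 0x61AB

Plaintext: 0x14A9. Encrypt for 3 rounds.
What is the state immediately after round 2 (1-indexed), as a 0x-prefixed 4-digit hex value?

0xE2C5

s_0 = plaintext = 0x14A9
s_1 = Round(s_0, k_0) = 0x8ADF
s_2 = Round(s_1, k_1) = 0xE2C5
s_3 = Round(s_2, k_2) = 0x3912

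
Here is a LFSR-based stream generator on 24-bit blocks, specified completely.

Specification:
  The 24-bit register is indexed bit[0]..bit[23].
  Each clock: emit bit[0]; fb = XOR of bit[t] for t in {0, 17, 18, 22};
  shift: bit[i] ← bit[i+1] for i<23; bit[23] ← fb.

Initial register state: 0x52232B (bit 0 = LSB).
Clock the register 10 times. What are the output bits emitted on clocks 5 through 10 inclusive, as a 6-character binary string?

reg_0 = 0x52232B
clock 1: out=1, reg = 0xA91195
clock 2: out=1, reg = 0xD488CA
clock 3: out=0, reg = 0x6A4465
clock 4: out=1, reg = 0xB52232
clock 5: out=0, reg = 0xDA9119
clock 6: out=1, reg = 0xED488C
clock 7: out=0, reg = 0x76A446
clock 8: out=0, reg = 0xBB5223
clock 9: out=1, reg = 0x5DA911
clock 10: out=1, reg = 0xAED488

010011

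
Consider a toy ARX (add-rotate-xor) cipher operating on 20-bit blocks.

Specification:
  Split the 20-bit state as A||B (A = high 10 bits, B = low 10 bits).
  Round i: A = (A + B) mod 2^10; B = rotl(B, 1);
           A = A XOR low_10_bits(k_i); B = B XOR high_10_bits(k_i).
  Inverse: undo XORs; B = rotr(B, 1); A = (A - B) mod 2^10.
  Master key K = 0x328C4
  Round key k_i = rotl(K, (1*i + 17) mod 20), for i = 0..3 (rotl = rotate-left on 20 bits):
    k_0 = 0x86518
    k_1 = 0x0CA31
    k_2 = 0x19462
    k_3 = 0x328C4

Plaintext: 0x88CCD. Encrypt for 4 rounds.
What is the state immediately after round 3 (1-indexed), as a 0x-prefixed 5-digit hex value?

0x3B60E

s_0 = plaintext = 0x88CCD
s_1 = Round(s_0, k_0) = 0xFA383
s_2 = Round(s_1, k_1) = 0x56B35
s_3 = Round(s_2, k_2) = 0x3B60E
s_4 = Round(s_3, k_3) = 0x8FCD7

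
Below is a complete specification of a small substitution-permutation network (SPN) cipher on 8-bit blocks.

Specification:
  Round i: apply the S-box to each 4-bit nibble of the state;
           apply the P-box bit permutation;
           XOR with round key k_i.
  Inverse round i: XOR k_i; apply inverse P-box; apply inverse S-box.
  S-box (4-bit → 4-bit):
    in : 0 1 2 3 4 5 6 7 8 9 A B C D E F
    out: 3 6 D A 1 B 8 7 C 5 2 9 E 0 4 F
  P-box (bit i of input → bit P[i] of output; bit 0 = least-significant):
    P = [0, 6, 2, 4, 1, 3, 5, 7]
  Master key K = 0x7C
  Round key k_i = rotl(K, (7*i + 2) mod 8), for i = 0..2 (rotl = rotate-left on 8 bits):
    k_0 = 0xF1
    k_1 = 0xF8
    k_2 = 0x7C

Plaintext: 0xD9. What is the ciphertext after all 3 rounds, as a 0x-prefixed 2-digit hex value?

s_0 = plaintext = 0xD9
s_1 = Round(s_0, k_0) = 0xF4
s_2 = Round(s_1, k_1) = 0x53
s_3 = Round(s_2, k_2) = 0xA6

0xA6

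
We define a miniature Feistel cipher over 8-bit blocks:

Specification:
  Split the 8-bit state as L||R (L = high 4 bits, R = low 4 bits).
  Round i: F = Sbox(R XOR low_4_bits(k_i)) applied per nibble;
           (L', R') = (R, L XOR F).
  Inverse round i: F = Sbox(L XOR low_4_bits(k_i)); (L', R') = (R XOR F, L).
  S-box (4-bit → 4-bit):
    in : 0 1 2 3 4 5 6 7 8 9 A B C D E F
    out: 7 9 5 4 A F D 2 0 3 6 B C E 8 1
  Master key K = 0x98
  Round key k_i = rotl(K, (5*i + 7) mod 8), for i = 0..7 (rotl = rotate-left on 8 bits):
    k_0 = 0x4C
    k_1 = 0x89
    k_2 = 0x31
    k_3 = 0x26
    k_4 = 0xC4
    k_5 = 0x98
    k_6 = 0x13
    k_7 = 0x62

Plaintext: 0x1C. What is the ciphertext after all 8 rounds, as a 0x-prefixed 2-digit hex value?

0x94

s_0 = plaintext = 0x1C
s_1 = Round(s_0, k_0) = 0xC6
s_2 = Round(s_1, k_1) = 0x6D
s_3 = Round(s_2, k_2) = 0xDA
s_4 = Round(s_3, k_3) = 0xA1
s_5 = Round(s_4, k_4) = 0x15
s_6 = Round(s_5, k_5) = 0x5F
s_7 = Round(s_6, k_6) = 0xF9
s_8 = Round(s_7, k_7) = 0x94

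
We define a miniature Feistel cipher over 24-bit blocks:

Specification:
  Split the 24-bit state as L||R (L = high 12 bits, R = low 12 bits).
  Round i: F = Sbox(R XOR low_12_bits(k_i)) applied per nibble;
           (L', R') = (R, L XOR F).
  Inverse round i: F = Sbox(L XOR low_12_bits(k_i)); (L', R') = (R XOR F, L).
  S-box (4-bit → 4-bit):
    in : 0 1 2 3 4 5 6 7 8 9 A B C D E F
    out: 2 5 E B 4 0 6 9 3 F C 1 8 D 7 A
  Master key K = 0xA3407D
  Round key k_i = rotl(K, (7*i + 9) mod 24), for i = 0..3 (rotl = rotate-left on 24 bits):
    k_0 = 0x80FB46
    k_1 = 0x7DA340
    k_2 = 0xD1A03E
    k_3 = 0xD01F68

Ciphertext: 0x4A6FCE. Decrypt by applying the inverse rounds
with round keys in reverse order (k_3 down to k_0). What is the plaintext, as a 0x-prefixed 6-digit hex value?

0xACFCD3

s_0 = ciphertext = 0x4A6FCE
s_1 = InvRound(s_0, k_3) = 0xE494A6
s_2 = InvRound(s_1, k_2) = 0x33FE49
s_3 = InvRound(s_2, k_1) = 0xCD333F
s_4 = InvRound(s_3, k_0) = 0xACFCD3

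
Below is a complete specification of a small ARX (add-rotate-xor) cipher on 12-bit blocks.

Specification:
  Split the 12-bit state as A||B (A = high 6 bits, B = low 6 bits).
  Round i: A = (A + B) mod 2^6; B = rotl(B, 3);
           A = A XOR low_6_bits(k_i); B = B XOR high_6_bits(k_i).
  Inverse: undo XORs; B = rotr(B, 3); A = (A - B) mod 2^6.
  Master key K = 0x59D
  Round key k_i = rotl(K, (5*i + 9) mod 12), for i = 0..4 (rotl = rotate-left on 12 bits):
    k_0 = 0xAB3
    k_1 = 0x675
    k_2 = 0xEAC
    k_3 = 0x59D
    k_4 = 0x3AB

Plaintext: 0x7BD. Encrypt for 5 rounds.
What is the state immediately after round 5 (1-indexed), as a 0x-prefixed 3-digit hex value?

s_0 = plaintext = 0x7BD
s_1 = Round(s_0, k_0) = 0xA05
s_2 = Round(s_1, k_1) = 0x631
s_3 = Round(s_2, k_2) = 0x974
s_4 = Round(s_3, k_3) = 0x130
s_5 = Round(s_4, k_4) = 0x7C8

0x7C8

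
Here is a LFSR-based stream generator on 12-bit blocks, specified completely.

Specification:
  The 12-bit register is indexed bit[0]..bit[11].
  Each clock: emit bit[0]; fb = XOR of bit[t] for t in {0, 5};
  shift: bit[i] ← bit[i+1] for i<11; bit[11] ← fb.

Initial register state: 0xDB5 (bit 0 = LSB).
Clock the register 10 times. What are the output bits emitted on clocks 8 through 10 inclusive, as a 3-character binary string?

reg_0 = 0xDB5
clock 1: out=1, reg = 0x6DA
clock 2: out=0, reg = 0x36D
clock 3: out=1, reg = 0x1B6
clock 4: out=0, reg = 0x8DB
clock 5: out=1, reg = 0xC6D
clock 6: out=1, reg = 0x636
clock 7: out=0, reg = 0xB1B
clock 8: out=1, reg = 0xD8D
clock 9: out=1, reg = 0xEC6
clock 10: out=0, reg = 0x763

110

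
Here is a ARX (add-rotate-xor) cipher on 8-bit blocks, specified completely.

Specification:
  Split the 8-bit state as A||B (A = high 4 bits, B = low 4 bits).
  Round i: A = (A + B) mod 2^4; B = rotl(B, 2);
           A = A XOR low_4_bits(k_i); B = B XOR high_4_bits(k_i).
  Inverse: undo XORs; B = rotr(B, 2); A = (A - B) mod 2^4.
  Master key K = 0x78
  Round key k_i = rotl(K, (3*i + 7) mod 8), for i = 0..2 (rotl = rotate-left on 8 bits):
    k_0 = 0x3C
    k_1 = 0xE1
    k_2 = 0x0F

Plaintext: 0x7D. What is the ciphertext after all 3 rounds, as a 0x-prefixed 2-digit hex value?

0x3F

s_0 = plaintext = 0x7D
s_1 = Round(s_0, k_0) = 0x84
s_2 = Round(s_1, k_1) = 0xDF
s_3 = Round(s_2, k_2) = 0x3F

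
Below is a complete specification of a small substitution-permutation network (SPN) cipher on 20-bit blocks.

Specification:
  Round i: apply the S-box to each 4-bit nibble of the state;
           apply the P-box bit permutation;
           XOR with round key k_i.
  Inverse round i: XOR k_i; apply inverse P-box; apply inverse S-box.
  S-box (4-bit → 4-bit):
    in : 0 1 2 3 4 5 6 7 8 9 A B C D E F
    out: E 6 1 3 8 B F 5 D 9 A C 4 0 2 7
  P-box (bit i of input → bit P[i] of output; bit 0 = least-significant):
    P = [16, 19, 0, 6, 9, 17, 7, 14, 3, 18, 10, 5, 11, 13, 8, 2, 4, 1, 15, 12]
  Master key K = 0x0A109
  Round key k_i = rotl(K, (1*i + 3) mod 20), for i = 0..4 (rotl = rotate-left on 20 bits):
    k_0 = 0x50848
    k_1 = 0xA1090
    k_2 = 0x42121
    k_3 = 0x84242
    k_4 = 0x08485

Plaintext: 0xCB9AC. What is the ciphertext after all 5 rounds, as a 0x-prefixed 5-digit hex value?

0x33D5A

s_0 = plaintext = 0xCB9AC
s_1 = Round(s_0, k_0) = 0x7C965
s_2 = Round(s_1, k_1) = 0x1D368
s_3 = Round(s_2, k_2) = 0x3E3EA
s_4 = Round(s_3, k_3) = 0x66218
s_5 = Round(s_4, k_4) = 0x33D5A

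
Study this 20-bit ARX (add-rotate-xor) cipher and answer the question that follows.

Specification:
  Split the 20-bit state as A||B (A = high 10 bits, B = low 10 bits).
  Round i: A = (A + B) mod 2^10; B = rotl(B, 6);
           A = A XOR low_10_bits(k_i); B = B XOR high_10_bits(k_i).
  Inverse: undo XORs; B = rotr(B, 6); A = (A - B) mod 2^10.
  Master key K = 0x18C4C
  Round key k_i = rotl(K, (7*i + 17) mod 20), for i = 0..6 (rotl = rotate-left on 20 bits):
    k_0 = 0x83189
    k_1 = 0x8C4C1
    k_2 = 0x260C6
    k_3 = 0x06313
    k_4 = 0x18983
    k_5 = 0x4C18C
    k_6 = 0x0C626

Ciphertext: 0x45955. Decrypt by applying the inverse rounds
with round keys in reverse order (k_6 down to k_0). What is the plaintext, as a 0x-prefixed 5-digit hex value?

0xA461A

s_0 = ciphertext = 0x45955
s_1 = InvRound(s_0, k_6) = 0x3AE45
s_2 = InvRound(s_1, k_5) = 0x82B5D
s_3 = InvRound(s_2, k_4) = 0xE37FC
s_4 = InvRound(s_3, k_3) = 0x93E4F
s_5 = InvRound(s_4, k_2) = 0x4397B
s_6 = InvRound(s_5, k_1) = 0x488AD
s_7 = InvRound(s_6, k_0) = 0xA461A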